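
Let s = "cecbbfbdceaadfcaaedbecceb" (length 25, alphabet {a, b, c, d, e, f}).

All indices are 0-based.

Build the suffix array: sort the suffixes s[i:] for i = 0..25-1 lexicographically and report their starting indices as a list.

sorted suffixes:
  #0 SA[0]=10  'aadfcaaedbecceb'
  #1 SA[1]=15  'aaedbecceb'
  #2 SA[2]=11  'adfcaaedbecceb'
  #3 SA[3]=16  'aedbecceb'
  #4 SA[4]=24  'b'
  #5 SA[5]=3  'bbfbdceaadfcaaedbecceb'
  #6 SA[6]=6  'bdceaadfcaaedbecceb'
  #7 SA[7]=19  'becceb'
  #8 SA[8]=4  'bfbdceaadfcaaedbecceb'
  #9 SA[9]=14  'caaedbecceb'
  #10 SA[10]=2  'cbbfbdceaadfcaaedbecceb'
  #11 SA[11]=21  'cceb'
  #12 SA[12]=8  'ceaadfcaaedbecceb'
  #13 SA[13]=22  'ceb'
  #14 SA[14]=0  'cecbbfbdceaadfcaaedbecceb'
  #15 SA[15]=18  'dbecceb'
  #16 SA[16]=7  'dceaadfcaaedbecceb'
  #17 SA[17]=12  'dfcaaedbecceb'
  #18 SA[18]=9  'eaadfcaaedbecceb'
  #19 SA[19]=23  'eb'
  #20 SA[20]=1  'ecbbfbdceaadfcaaedbecceb'
  #21 SA[21]=20  'ecceb'
  #22 SA[22]=17  'edbecceb'
  #23 SA[23]=5  'fbdceaadfcaaedbecceb'
  #24 SA[24]=13  'fcaaedbecceb'

[10, 15, 11, 16, 24, 3, 6, 19, 4, 14, 2, 21, 8, 22, 0, 18, 7, 12, 9, 23, 1, 20, 17, 5, 13]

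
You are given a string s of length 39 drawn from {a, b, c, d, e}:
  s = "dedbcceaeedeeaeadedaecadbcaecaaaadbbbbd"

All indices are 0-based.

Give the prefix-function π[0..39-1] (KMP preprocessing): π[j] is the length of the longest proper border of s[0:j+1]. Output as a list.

[0, 0, 1, 0, 0, 0, 0, 0, 0, 0, 1, 2, 0, 0, 0, 0, 1, 2, 3, 0, 0, 0, 0, 1, 0, 0, 0, 0, 0, 0, 0, 0, 0, 1, 0, 0, 0, 0, 1]

π[0] = 0
j=1 s[j]='e': π[1]=0 (border '')
j=2 s[j]='d': π[2]=1 (border 'd')
j=3 s[j]='b': k: 1→0; π[3]=0 (border '')
j=4 s[j]='c': π[4]=0 (border '')
j=5 s[j]='c': π[5]=0 (border '')
j=6 s[j]='e': π[6]=0 (border '')
j=7 s[j]='a': π[7]=0 (border '')
j=8 s[j]='e': π[8]=0 (border '')
j=9 s[j]='e': π[9]=0 (border '')
j=10 s[j]='d': π[10]=1 (border 'd')
j=11 s[j]='e': π[11]=2 (border 'de')
j=12 s[j]='e': k: 2→0; π[12]=0 (border '')
j=13 s[j]='a': π[13]=0 (border '')
j=14 s[j]='e': π[14]=0 (border '')
j=15 s[j]='a': π[15]=0 (border '')
j=16 s[j]='d': π[16]=1 (border 'd')
j=17 s[j]='e': π[17]=2 (border 'de')
j=18 s[j]='d': π[18]=3 (border 'ded')
j=19 s[j]='a': k: 3→1→0; π[19]=0 (border '')
j=20 s[j]='e': π[20]=0 (border '')
j=21 s[j]='c': π[21]=0 (border '')
j=22 s[j]='a': π[22]=0 (border '')
j=23 s[j]='d': π[23]=1 (border 'd')
j=24 s[j]='b': k: 1→0; π[24]=0 (border '')
j=25 s[j]='c': π[25]=0 (border '')
j=26 s[j]='a': π[26]=0 (border '')
j=27 s[j]='e': π[27]=0 (border '')
j=28 s[j]='c': π[28]=0 (border '')
j=29 s[j]='a': π[29]=0 (border '')
j=30 s[j]='a': π[30]=0 (border '')
j=31 s[j]='a': π[31]=0 (border '')
j=32 s[j]='a': π[32]=0 (border '')
j=33 s[j]='d': π[33]=1 (border 'd')
j=34 s[j]='b': k: 1→0; π[34]=0 (border '')
j=35 s[j]='b': π[35]=0 (border '')
j=36 s[j]='b': π[36]=0 (border '')
j=37 s[j]='b': π[37]=0 (border '')
j=38 s[j]='d': π[38]=1 (border 'd')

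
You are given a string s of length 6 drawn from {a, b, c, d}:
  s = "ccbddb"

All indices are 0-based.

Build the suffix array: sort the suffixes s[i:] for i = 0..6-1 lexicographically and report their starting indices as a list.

rank→(start, suffix):
  0 → (5, 'b')
  1 → (2, 'bddb')
  2 → (1, 'cbddb')
  3 → (0, 'ccbddb')
  4 → (4, 'db')
  5 → (3, 'ddb')

[5, 2, 1, 0, 4, 3]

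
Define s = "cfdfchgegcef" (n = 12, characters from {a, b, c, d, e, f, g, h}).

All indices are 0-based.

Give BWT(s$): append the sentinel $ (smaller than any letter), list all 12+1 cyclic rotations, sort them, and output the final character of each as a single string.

rank  rotation       last
    0  $cfdfchgegcef  f
    1  cef$cfdfchgeg  g
    2  cfdfchgegcef$  $
    3  chgegcef$cfdf  f
    4  dfchgegcef$cf  f
    5  ef$cfdfchgegc  c
    6  egcef$cfdfchg  g
    7  f$cfdfchgegce  e
    8  fchgegcef$cfd  d
    9  fdfchgegcef$c  c
   10  gcef$cfdfchge  e
   11  gegcef$cfdfch  h
   12  hgegcef$cfdfc  c

fg$ffcgedcehc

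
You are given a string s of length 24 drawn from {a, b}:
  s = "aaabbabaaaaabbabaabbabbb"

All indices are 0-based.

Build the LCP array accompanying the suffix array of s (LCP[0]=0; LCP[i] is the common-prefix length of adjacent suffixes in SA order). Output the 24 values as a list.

rank | idx | suffix
   0 |   7 | aaaaabbabaabbabbb
   1 |   8 | aaaabbabaabbabbb
   2 |   0 | aaabbabaaaaabbabaabbabbb
   3 |   9 | aaabbabaabbabbb
   4 |   1 | aabbabaaaaabbabaabbabbb
   5 |  10 | aabbabaabbabbb
   6 |  16 | aabbabbb
   7 |   5 | abaaaaabbabaabbabbb
   8 |  14 | abaabbabbb
   9 |   2 | abbabaaaaabbabaabbabbb
  10 |  11 | abbabaabbabbb
  11 |  17 | abbabbb
  12 |  20 | abbb
  13 |  23 | b
  14 |   6 | baaaaabbabaabbabbb
  15 |  15 | baabbabbb
  16 |   4 | babaaaaabbabaabbabbb
  17 |  13 | babaabbabbb
  18 |  19 | babbb
  19 |  22 | bb
  20 |   3 | bbabaaaaabbabaabbabbb
  21 |  12 | bbabaabbabbb
  22 |  18 | bbabbb
  23 |  21 | bbb

SA = [7, 8, 0, 9, 1, 10, 16, 5, 14, 2, 11, 17, 20, 23, 6, 15, 4, 13, 19, 22, 3, 12, 18, 21]
rank  pair      lcp
   1  s[7:],s[8:]  4  'aaaa'
   2  s[8:],s[0:]  3  'aaa'
   3  s[0:],s[9:]  9  'aaabbabaa'
   4  s[9:],s[1:]  2  'aa'
   5  s[1:],s[10:]  8  'aabbabaa'
   6  s[10:],s[16:]  6  'aabbab'
   7  s[16:],s[5:]  1  'a'
   8  s[5:],s[14:]  4  'abaa'
   9  s[14:],s[2:]  2  'ab'
  10  s[2:],s[11:]  7  'abbabaa'
  11  s[11:],s[17:]  5  'abbab'
  12  s[17:],s[20:]  3  'abb'
  13  s[20:],s[23:]  0  ''
  14  s[23:],s[6:]  1  'b'
  15  s[6:],s[15:]  3  'baa'
  16  s[15:],s[4:]  2  'ba'
  17  s[4:],s[13:]  5  'babaa'
  18  s[13:],s[19:]  3  'bab'
  19  s[19:],s[22:]  1  'b'
  20  s[22:],s[3:]  2  'bb'
  21  s[3:],s[12:]  6  'bbabaa'
  22  s[12:],s[18:]  4  'bbab'
  23  s[18:],s[21:]  2  'bb'

[0, 4, 3, 9, 2, 8, 6, 1, 4, 2, 7, 5, 3, 0, 1, 3, 2, 5, 3, 1, 2, 6, 4, 2]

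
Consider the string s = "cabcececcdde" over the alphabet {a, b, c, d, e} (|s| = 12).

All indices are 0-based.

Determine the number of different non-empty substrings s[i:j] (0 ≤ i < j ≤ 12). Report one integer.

rank→(start, suffix):
  0 → (1, 'abcececcdde')
  1 → (2, 'bcececcdde')
  2 → (0, 'cabcececcdde')
  3 → (7, 'ccdde')
  4 → (8, 'cdde')
  5 → (5, 'ceccdde')
  6 → (3, 'cececcdde')
  7 → (9, 'dde')
  8 → (10, 'de')
  9 → (11, 'e')
  10 → (6, 'eccdde')
  11 → (4, 'ececcdde')

SA = [1, 2, 0, 7, 8, 5, 3, 9, 10, 11, 6, 4]
[i] adj suffixes → lcp
  [1] 1/2 → 0 ('')
  [2] 2/0 → 0 ('')
  [3] 0/7 → 1 ('c')
  [4] 7/8 → 1 ('c')
  [5] 8/5 → 1 ('c')
  [6] 5/3 → 3 ('cec')
  [7] 3/9 → 0 ('')
  [8] 9/10 → 1 ('d')
  [9] 10/11 → 0 ('')
  [10] 11/6 → 1 ('e')
  [11] 6/4 → 2 ('ec')

n(n+1)/2 = 12·13/2 = 78
Σ LCP = 0 + 0 + 0 + 1 + 1 + 1 + 3 + 0 + 1 + 0 + 1 + 2 = 10
distinct = 78 − 10 = 68

68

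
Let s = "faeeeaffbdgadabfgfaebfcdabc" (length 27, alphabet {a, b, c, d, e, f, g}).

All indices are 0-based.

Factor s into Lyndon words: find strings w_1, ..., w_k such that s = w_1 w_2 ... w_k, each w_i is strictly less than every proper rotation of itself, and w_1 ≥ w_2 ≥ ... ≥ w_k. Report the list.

["f", "aeeeaffbdg", "ad", "abfgfaebfcd", "abc"]

emit factor 1: 'f' (i=0, period=1)
emit factor 2: 'aeeeaffbdg' (i=1, period=10)
emit factor 3: 'ad' (i=11, period=2)
emit factor 4: 'abfgfaebfcd' (i=13, period=11)
emit factor 5: 'abc' (i=24, period=3)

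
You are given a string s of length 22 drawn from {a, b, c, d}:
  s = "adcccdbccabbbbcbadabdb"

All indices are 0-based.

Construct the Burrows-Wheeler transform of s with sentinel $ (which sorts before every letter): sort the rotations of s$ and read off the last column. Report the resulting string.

bcdb$dcabbbdacbbdccabca

rank  rotation                 last
    0  $adcccdbccabbbbcbadabdb  b
    1  abbbbcbadabdb$adcccdbcc  c
    2  abdb$adcccdbccabbbbcbad  d
    3  adabdb$adcccdbccabbbbcb  b
    4  adcccdbccabbbbcbadabdb$  $
    5  b$adcccdbccabbbbcbadabd  d
    6  badabdb$adcccdbccabbbbc  c
    7  bbbbcbadabdb$adcccdbcca  a
    8  bbbcbadabdb$adcccdbccab  b
    9  bbcbadabdb$adcccdbccabb  b
   10  bcbadabdb$adcccdbccabbb  b
   11  bccabbbbcbadabdb$adcccd  d
   12  bdb$adcccdbccabbbbcbada  a
   13  cabbbbcbadabdb$adcccdbc  c
   14  cbadabdb$adcccdbccabbbb  b
   15  ccabbbbcbadabdb$adcccdb  b
   16  cccdbccabbbbcbadabdb$ad  d
   17  ccdbccabbbbcbadabdb$adc  c
   18  cdbccabbbbcbadabdb$adcc  c
   19  dabdb$adcccdbccabbbbcba  a
   20  db$adcccdbccabbbbcbadab  b
   21  dbccabbbbcbadabdb$adccc  c
   22  dcccdbccabbbbcbadabdb$a  a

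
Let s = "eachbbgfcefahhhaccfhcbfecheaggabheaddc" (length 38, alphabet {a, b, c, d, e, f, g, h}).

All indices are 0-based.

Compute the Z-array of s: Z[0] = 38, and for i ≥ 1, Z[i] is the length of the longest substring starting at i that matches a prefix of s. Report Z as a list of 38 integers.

Z[0]=38
i=1: fresh scan; Z[1]=0
i=2: fresh scan; Z[2]=0
i=3: fresh scan; Z[3]=0
i=4: fresh scan; Z[4]=0
i=5: fresh scan; Z[5]=0
i=6: fresh scan; Z[6]=0
i=7: fresh scan; Z[7]=0
i=8: fresh scan; Z[8]=0
i=9: fresh scan; Z[9]=1 scan→box=[9,10)
i=10: fresh scan; Z[10]=0
i=11: fresh scan; Z[11]=0
i=12: fresh scan; Z[12]=0
i=13: fresh scan; Z[13]=0
i=14: fresh scan; Z[14]=0
i=15: fresh scan; Z[15]=0
i=16: fresh scan; Z[16]=0
i=17: fresh scan; Z[17]=0
i=18: fresh scan; Z[18]=0
i=19: fresh scan; Z[19]=0
i=20: fresh scan; Z[20]=0
i=21: fresh scan; Z[21]=0
i=22: fresh scan; Z[22]=0
i=23: fresh scan; Z[23]=1 scan→box=[23,24)
i=24: fresh scan; Z[24]=0
i=25: fresh scan; Z[25]=0
i=26: fresh scan; Z[26]=2 scan→box=[26,28)
i=27: min(r-i=1, Z[1]=0)=0; Z[27]=0
i=28: fresh scan; Z[28]=0
i=29: fresh scan; Z[29]=0
i=30: fresh scan; Z[30]=0
i=31: fresh scan; Z[31]=0
i=32: fresh scan; Z[32]=0
i=33: fresh scan; Z[33]=2 scan→box=[33,35)
i=34: min(r-i=1, Z[1]=0)=0; Z[34]=0
i=35: fresh scan; Z[35]=0
i=36: fresh scan; Z[36]=0
i=37: fresh scan; Z[37]=0

[38, 0, 0, 0, 0, 0, 0, 0, 0, 1, 0, 0, 0, 0, 0, 0, 0, 0, 0, 0, 0, 0, 0, 1, 0, 0, 2, 0, 0, 0, 0, 0, 0, 2, 0, 0, 0, 0]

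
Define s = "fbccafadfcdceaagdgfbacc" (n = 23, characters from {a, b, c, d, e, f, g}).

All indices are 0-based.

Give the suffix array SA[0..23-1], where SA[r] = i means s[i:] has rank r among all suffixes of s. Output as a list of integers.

[13, 20, 6, 4, 14, 19, 1, 22, 3, 21, 2, 9, 11, 10, 7, 16, 12, 5, 18, 0, 8, 15, 17]

rank→(start, suffix):
  0 → (13, 'aagdgfbacc')
  1 → (20, 'acc')
  2 → (6, 'adfcdceaagdgfbacc')
  3 → (4, 'afadfcdceaagdgfbacc')
  4 → (14, 'agdgfbacc')
  5 → (19, 'bacc')
  6 → (1, 'bccafadfcdceaagdgfbacc')
  7 → (22, 'c')
  8 → (3, 'cafadfcdceaagdgfbacc')
  9 → (21, 'cc')
  10 → (2, 'ccafadfcdceaagdgfbacc')
  11 → (9, 'cdceaagdgfbacc')
  12 → (11, 'ceaagdgfbacc')
  13 → (10, 'dceaagdgfbacc')
  14 → (7, 'dfcdceaagdgfbacc')
  15 → (16, 'dgfbacc')
  16 → (12, 'eaagdgfbacc')
  17 → (5, 'fadfcdceaagdgfbacc')
  18 → (18, 'fbacc')
  19 → (0, 'fbccafadfcdceaagdgfbacc')
  20 → (8, 'fcdceaagdgfbacc')
  21 → (15, 'gdgfbacc')
  22 → (17, 'gfbacc')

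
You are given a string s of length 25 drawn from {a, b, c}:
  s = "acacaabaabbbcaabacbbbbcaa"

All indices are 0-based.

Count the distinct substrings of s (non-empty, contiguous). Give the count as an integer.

268

rank | idx | suffix
   0 |  24 | a
   1 |  23 | aa
   2 |   4 | aabaabbbcaabacbbbbcaa
   3 |  13 | aabacbbbbcaa
   4 |   7 | aabbbcaabacbbbbcaa
   5 |   5 | abaabbbcaabacbbbbcaa
   6 |  14 | abacbbbbcaa
   7 |   8 | abbbcaabacbbbbcaa
   8 |   2 | acaabaabbbcaabacbbbbcaa
   9 |   0 | acacaabaabbbcaabacbbbbcaa
  10 |  16 | acbbbbcaa
  11 |   6 | baabbbcaabacbbbbcaa
  12 |  15 | bacbbbbcaa
  13 |  18 | bbbbcaa
  14 |  19 | bbbcaa
  15 |   9 | bbbcaabacbbbbcaa
  16 |  20 | bbcaa
  17 |  10 | bbcaabacbbbbcaa
  18 |  21 | bcaa
  19 |  11 | bcaabacbbbbcaa
  20 |  22 | caa
  21 |   3 | caabaabbbcaabacbbbbcaa
  22 |  12 | caabacbbbbcaa
  23 |   1 | cacaabaabbbcaabacbbbbcaa
  24 |  17 | cbbbbcaa

SA = [24, 23, 4, 13, 7, 5, 14, 8, 2, 0, 16, 6, 15, 18, 19, 9, 20, 10, 21, 11, 22, 3, 12, 1, 17]
rank  pair      lcp
   1  s[24:],s[23:]  1  'a'
   2  s[23:],s[4:]  2  'aa'
   3  s[4:],s[13:]  4  'aaba'
   4  s[13:],s[7:]  3  'aab'
   5  s[7:],s[5:]  1  'a'
   6  s[5:],s[14:]  3  'aba'
   7  s[14:],s[8:]  2  'ab'
   8  s[8:],s[2:]  1  'a'
   9  s[2:],s[0:]  3  'aca'
  10  s[0:],s[16:]  2  'ac'
  11  s[16:],s[6:]  0  ''
  12  s[6:],s[15:]  2  'ba'
  13  s[15:],s[18:]  1  'b'
  14  s[18:],s[19:]  3  'bbb'
  15  s[19:],s[9:]  6  'bbbcaa'
  16  s[9:],s[20:]  2  'bb'
  17  s[20:],s[10:]  5  'bbcaa'
  18  s[10:],s[21:]  1  'b'
  19  s[21:],s[11:]  4  'bcaa'
  20  s[11:],s[22:]  0  ''
  21  s[22:],s[3:]  3  'caa'
  22  s[3:],s[12:]  5  'caaba'
  23  s[12:],s[1:]  2  'ca'
  24  s[1:],s[17:]  1  'c'

n(n+1)/2 = 25·26/2 = 325
Σ LCP = 0 + 1 + 2 + 4 + 3 + 1 + 3 + 2 + 1 + 3 + 2 + 0 + 2 + 1 + 3 + 6 + 2 + 5 + 1 + 4 + 0 + 3 + 5 + 2 + 1 = 57
distinct = 325 − 57 = 268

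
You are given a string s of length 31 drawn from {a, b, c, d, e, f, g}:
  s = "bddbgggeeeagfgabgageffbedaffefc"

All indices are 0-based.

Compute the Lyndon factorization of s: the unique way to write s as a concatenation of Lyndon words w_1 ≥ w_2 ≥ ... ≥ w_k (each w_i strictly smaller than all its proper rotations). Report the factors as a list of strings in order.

emit factor 1: 'bddbgggeee' (i=0, period=10)
emit factor 2: 'agfg' (i=10, period=4)
emit factor 3: 'abgageffbedaffefc' (i=14, period=17)

["bddbgggeee", "agfg", "abgageffbedaffefc"]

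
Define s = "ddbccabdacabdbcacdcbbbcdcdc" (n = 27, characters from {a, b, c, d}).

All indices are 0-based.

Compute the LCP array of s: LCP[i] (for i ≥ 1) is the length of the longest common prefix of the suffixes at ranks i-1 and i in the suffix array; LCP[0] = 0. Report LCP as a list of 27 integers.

[0, 3, 1, 2, 0, 2, 1, 2, 2, 1, 2, 0, 1, 4, 2, 1, 1, 1, 3, 3, 0, 1, 3, 1, 2, 2, 1]

rank | idx | suffix
   0 |   5 | abdacabdbcacdcbbbcdcdc
   1 |  10 | abdbcacdcbbbcdcdc
   2 |   8 | acabdbcacdcbbbcdcdc
   3 |  15 | acdcbbbcdcdc
   4 |  19 | bbbcdcdc
   5 |  20 | bbcdcdc
   6 |  13 | bcacdcbbbcdcdc
   7 |   2 | bccabdacabdbcacdcbbbcdcdc
   8 |  21 | bcdcdc
   9 |   6 | bdacabdbcacdcbbbcdcdc
  10 |  11 | bdbcacdcbbbcdcdc
  11 |  26 | c
  12 |   4 | cabdacabdbcacdcbbbcdcdc
  13 |   9 | cabdbcacdcbbbcdcdc
  14 |  14 | cacdcbbbcdcdc
  15 |  18 | cbbbcdcdc
  16 |   3 | ccabdacabdbcacdcbbbcdcdc
  17 |  24 | cdc
  18 |  16 | cdcbbbcdcdc
  19 |  22 | cdcdc
  20 |   7 | dacabdbcacdcbbbcdcdc
  21 |  12 | dbcacdcbbbcdcdc
  22 |   1 | dbccabdacabdbcacdcbbbcdcdc
  23 |  25 | dc
  24 |  17 | dcbbbcdcdc
  25 |  23 | dcdc
  26 |   0 | ddbccabdacabdbcacdcbbbcdcdc

SA = [5, 10, 8, 15, 19, 20, 13, 2, 21, 6, 11, 26, 4, 9, 14, 18, 3, 24, 16, 22, 7, 12, 1, 25, 17, 23, 0]
i: (SA[i-1],SA[i]) lcp shared
  1: (5,10) 3 'abd'
  2: (10,8) 1 'a'
  3: (8,15) 2 'ac'
  4: (15,19) 0 ''
  5: (19,20) 2 'bb'
  6: (20,13) 1 'b'
  7: (13,2) 2 'bc'
  8: (2,21) 2 'bc'
  9: (21,6) 1 'b'
  10: (6,11) 2 'bd'
  11: (11,26) 0 ''
  12: (26,4) 1 'c'
  13: (4,9) 4 'cabd'
  14: (9,14) 2 'ca'
  15: (14,18) 1 'c'
  16: (18,3) 1 'c'
  17: (3,24) 1 'c'
  18: (24,16) 3 'cdc'
  19: (16,22) 3 'cdc'
  20: (22,7) 0 ''
  21: (7,12) 1 'd'
  22: (12,1) 3 'dbc'
  23: (1,25) 1 'd'
  24: (25,17) 2 'dc'
  25: (17,23) 2 'dc'
  26: (23,0) 1 'd'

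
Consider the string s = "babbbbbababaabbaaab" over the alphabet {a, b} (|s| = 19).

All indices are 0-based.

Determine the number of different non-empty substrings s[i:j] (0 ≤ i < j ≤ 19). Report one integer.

rank | idx | suffix
   0 |  15 | aaab
   1 |  16 | aab
   2 |  11 | aabbaaab
   3 |  17 | ab
   4 |   9 | abaabbaaab
   5 |   7 | ababaabbaaab
   6 |  12 | abbaaab
   7 |   1 | abbbbbababaabbaaab
   8 |  18 | b
   9 |  14 | baaab
  10 |  10 | baabbaaab
  11 |   8 | babaabbaaab
  12 |   6 | bababaabbaaab
  13 |   0 | babbbbbababaabbaaab
  14 |  13 | bbaaab
  15 |   5 | bbababaabbaaab
  16 |   4 | bbbababaabbaaab
  17 |   3 | bbbbababaabbaaab
  18 |   2 | bbbbbababaabbaaab

SA = [15, 16, 11, 17, 9, 7, 12, 1, 18, 14, 10, 8, 6, 0, 13, 5, 4, 3, 2]
i: (SA[i-1],SA[i]) lcp shared
  1: (15,16) 2 'aa'
  2: (16,11) 3 'aab'
  3: (11,17) 1 'a'
  4: (17,9) 2 'ab'
  5: (9,7) 3 'aba'
  6: (7,12) 2 'ab'
  7: (12,1) 3 'abb'
  8: (1,18) 0 ''
  9: (18,14) 1 'b'
  10: (14,10) 3 'baa'
  11: (10,8) 2 'ba'
  12: (8,6) 4 'baba'
  13: (6,0) 3 'bab'
  14: (0,13) 1 'b'
  15: (13,5) 3 'bba'
  16: (5,4) 2 'bb'
  17: (4,3) 3 'bbb'
  18: (3,2) 4 'bbbb'

n(n+1)/2 = 19·20/2 = 190
Σ LCP = 0 + 2 + 3 + 1 + 2 + 3 + 2 + 3 + 0 + 1 + 3 + 2 + 4 + 3 + 1 + 3 + 2 + 3 + 4 = 42
distinct = 190 − 42 = 148

148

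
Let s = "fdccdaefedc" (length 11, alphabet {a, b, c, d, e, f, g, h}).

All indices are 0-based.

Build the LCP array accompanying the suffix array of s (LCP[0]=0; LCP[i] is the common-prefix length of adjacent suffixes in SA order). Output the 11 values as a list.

[0, 0, 1, 1, 0, 1, 2, 0, 1, 0, 1]

rank→(start, suffix):
  0 → (5, 'aefedc')
  1 → (10, 'c')
  2 → (2, 'ccdaefedc')
  3 → (3, 'cdaefedc')
  4 → (4, 'daefedc')
  5 → (9, 'dc')
  6 → (1, 'dccdaefedc')
  7 → (8, 'edc')
  8 → (6, 'efedc')
  9 → (0, 'fdccdaefedc')
  10 → (7, 'fedc')

SA = [5, 10, 2, 3, 4, 9, 1, 8, 6, 0, 7]
i: (SA[i-1],SA[i]) lcp shared
  1: (5,10) 0 ''
  2: (10,2) 1 'c'
  3: (2,3) 1 'c'
  4: (3,4) 0 ''
  5: (4,9) 1 'd'
  6: (9,1) 2 'dc'
  7: (1,8) 0 ''
  8: (8,6) 1 'e'
  9: (6,0) 0 ''
  10: (0,7) 1 'f'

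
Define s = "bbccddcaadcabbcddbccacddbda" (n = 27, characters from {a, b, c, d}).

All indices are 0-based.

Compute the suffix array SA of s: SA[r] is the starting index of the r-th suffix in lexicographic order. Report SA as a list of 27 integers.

sorted suffixes:
  #0 SA[0]=26  'a'
  #1 SA[1]=7  'aadcabbcddbccacddbda'
  #2 SA[2]=11  'abbcddbccacddbda'
  #3 SA[3]=20  'acddbda'
  #4 SA[4]=8  'adcabbcddbccacddbda'
  #5 SA[5]=0  'bbccddcaadcabbcddbccacddbda'
  #6 SA[6]=12  'bbcddbccacddbda'
  #7 SA[7]=17  'bccacddbda'
  #8 SA[8]=1  'bccddcaadcabbcddbccacddbda'
  #9 SA[9]=13  'bcddbccacddbda'
  #10 SA[10]=24  'bda'
  #11 SA[11]=6  'caadcabbcddbccacddbda'
  #12 SA[12]=10  'cabbcddbccacddbda'
  #13 SA[13]=19  'cacddbda'
  #14 SA[14]=18  'ccacddbda'
  #15 SA[15]=2  'ccddcaadcabbcddbccacddbda'
  #16 SA[16]=14  'cddbccacddbda'
  #17 SA[17]=21  'cddbda'
  #18 SA[18]=3  'cddcaadcabbcddbccacddbda'
  #19 SA[19]=25  'da'
  #20 SA[20]=16  'dbccacddbda'
  #21 SA[21]=23  'dbda'
  #22 SA[22]=5  'dcaadcabbcddbccacddbda'
  #23 SA[23]=9  'dcabbcddbccacddbda'
  #24 SA[24]=15  'ddbccacddbda'
  #25 SA[25]=22  'ddbda'
  #26 SA[26]=4  'ddcaadcabbcddbccacddbda'

[26, 7, 11, 20, 8, 0, 12, 17, 1, 13, 24, 6, 10, 19, 18, 2, 14, 21, 3, 25, 16, 23, 5, 9, 15, 22, 4]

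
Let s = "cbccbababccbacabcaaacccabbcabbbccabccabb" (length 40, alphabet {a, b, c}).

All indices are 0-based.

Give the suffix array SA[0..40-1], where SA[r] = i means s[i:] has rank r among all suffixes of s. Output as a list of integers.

rank | idx | suffix
   0 |  17 | aaacccabbcabbbccabccabb
   1 |  18 | aacccabbcabbbccabccabb
   2 |   5 | ababccbacabcaaacccabbcabbbccabccabb
   3 |  37 | abb
   4 |  27 | abbbccabccabb
   5 |  23 | abbcabbbccabccabb
   6 |  14 | abcaaacccabbcabbbccabccabb
   7 |  33 | abccabb
   8 |   7 | abccbacabcaaacccabbcabbbccabccabb
   9 |  12 | acabcaaacccabbcabbbccabccabb
  10 |  19 | acccabbcabbbccabccabb
  11 |  39 | b
  12 |   4 | bababccbacabcaaacccabbcabbbccabccabb
  13 |   6 | babccbacabcaaacccabbcabbbccabccabb
  14 |  11 | bacabcaaacccabbcabbbccabccabb
  15 |  38 | bb
  16 |  28 | bbbccabccabb
  17 |  24 | bbcabbbccabccabb
  18 |  29 | bbccabccabb
  19 |  15 | bcaaacccabbcabbbccabccabb
  20 |  25 | bcabbbccabccabb
  21 |  34 | bccabb
  22 |  30 | bccabccabb
  23 |   1 | bccbababccbacabcaaacccabbcabbbccabccabb
  24 |   8 | bccbacabcaaacccabbcabbbccabccabb
  25 |  16 | caaacccabbcabbbccabccabb
  26 |  36 | cabb
  27 |  26 | cabbbccabccabb
  28 |  22 | cabbcabbbccabccabb
  29 |  13 | cabcaaacccabbcabbbccabccabb
  30 |  32 | cabccabb
  31 |   3 | cbababccbacabcaaacccabbcabbbccabccabb
  32 |  10 | cbacabcaaacccabbcabbbccabccabb
  33 |   0 | cbccbababccbacabcaaacccabbcabbbccabccabb
  34 |  35 | ccabb
  35 |  21 | ccabbcabbbccabccabb
  36 |  31 | ccabccabb
  37 |   2 | ccbababccbacabcaaacccabbcabbbccabccabb
  38 |   9 | ccbacabcaaacccabbcabbbccabccabb
  39 |  20 | cccabbcabbbccabccabb

[17, 18, 5, 37, 27, 23, 14, 33, 7, 12, 19, 39, 4, 6, 11, 38, 28, 24, 29, 15, 25, 34, 30, 1, 8, 16, 36, 26, 22, 13, 32, 3, 10, 0, 35, 21, 31, 2, 9, 20]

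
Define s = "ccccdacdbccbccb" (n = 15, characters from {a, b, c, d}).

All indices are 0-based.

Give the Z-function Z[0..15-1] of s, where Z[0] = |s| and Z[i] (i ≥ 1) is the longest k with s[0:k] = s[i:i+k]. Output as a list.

Z[0]=15
i=1: outside box; Z[1]=3 grow→box=[1,4)
i=2: min(r-i=2, Z[1]=3)=2; Z[2]=2
i=3: min(r-i=1, Z[2]=2)=1; Z[3]=1
i=4: outside box; Z[4]=0
i=5: outside box; Z[5]=0
i=6: outside box; Z[6]=1 grow→box=[6,7)
i=7: outside box; Z[7]=0
i=8: outside box; Z[8]=0
i=9: outside box; Z[9]=2 grow→box=[9,11)
i=10: min(r-i=1, Z[1]=3)=1; Z[10]=1
i=11: outside box; Z[11]=0
i=12: outside box; Z[12]=2 grow→box=[12,14)
i=13: min(r-i=1, Z[1]=3)=1; Z[13]=1
i=14: outside box; Z[14]=0

[15, 3, 2, 1, 0, 0, 1, 0, 0, 2, 1, 0, 2, 1, 0]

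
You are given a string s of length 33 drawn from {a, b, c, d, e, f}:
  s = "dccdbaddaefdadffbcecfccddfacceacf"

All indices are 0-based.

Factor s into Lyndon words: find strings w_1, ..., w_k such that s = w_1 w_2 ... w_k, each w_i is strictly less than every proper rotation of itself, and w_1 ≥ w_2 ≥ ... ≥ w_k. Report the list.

["d", "ccd", "b", "addaefdadffbcecfccddf", "acceacf"]

emit factor 1: 'd' (i=0, period=1)
emit factor 2: 'ccd' (i=1, period=3)
emit factor 3: 'b' (i=4, period=1)
emit factor 4: 'addaefdadffbcecfccddf' (i=5, period=21)
emit factor 5: 'acceacf' (i=26, period=7)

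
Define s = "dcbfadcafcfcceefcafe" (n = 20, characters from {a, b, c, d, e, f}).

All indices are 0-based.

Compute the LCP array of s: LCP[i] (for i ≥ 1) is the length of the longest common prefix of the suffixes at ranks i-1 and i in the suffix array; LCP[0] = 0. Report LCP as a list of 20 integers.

sorted suffixes:
  #0 SA[0]=4  'adcafcfcceefcafe'
  #1 SA[1]=7  'afcfcceefcafe'
  #2 SA[2]=17  'afe'
  #3 SA[3]=2  'bfadcafcfcceefcafe'
  #4 SA[4]=6  'cafcfcceefcafe'
  #5 SA[5]=16  'cafe'
  #6 SA[6]=1  'cbfadcafcfcceefcafe'
  #7 SA[7]=11  'cceefcafe'
  #8 SA[8]=12  'ceefcafe'
  #9 SA[9]=9  'cfcceefcafe'
  #10 SA[10]=5  'dcafcfcceefcafe'
  #11 SA[11]=0  'dcbfadcafcfcceefcafe'
  #12 SA[12]=19  'e'
  #13 SA[13]=13  'eefcafe'
  #14 SA[14]=14  'efcafe'
  #15 SA[15]=3  'fadcafcfcceefcafe'
  #16 SA[16]=15  'fcafe'
  #17 SA[17]=10  'fcceefcafe'
  #18 SA[18]=8  'fcfcceefcafe'
  #19 SA[19]=18  'fe'

SA = [4, 7, 17, 2, 6, 16, 1, 11, 12, 9, 5, 0, 19, 13, 14, 3, 15, 10, 8, 18]
[i] adj suffixes → lcp
  [1] 4/7 → 1 ('a')
  [2] 7/17 → 2 ('af')
  [3] 17/2 → 0 ('')
  [4] 2/6 → 0 ('')
  [5] 6/16 → 3 ('caf')
  [6] 16/1 → 1 ('c')
  [7] 1/11 → 1 ('c')
  [8] 11/12 → 1 ('c')
  [9] 12/9 → 1 ('c')
  [10] 9/5 → 0 ('')
  [11] 5/0 → 2 ('dc')
  [12] 0/19 → 0 ('')
  [13] 19/13 → 1 ('e')
  [14] 13/14 → 1 ('e')
  [15] 14/3 → 0 ('')
  [16] 3/15 → 1 ('f')
  [17] 15/10 → 2 ('fc')
  [18] 10/8 → 2 ('fc')
  [19] 8/18 → 1 ('f')

[0, 1, 2, 0, 0, 3, 1, 1, 1, 1, 0, 2, 0, 1, 1, 0, 1, 2, 2, 1]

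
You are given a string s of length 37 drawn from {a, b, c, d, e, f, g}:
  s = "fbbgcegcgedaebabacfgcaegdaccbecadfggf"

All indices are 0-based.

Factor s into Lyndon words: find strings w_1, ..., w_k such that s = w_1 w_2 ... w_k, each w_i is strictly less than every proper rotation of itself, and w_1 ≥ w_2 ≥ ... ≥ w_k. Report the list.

emit factor 1: 'f' (i=0, period=1)
emit factor 2: 'bbgcegcged' (i=1, period=10)
emit factor 3: 'aeb' (i=11, period=3)
emit factor 4: 'abacfgcaegdaccbecadfggf' (i=14, period=23)

["f", "bbgcegcged", "aeb", "abacfgcaegdaccbecadfggf"]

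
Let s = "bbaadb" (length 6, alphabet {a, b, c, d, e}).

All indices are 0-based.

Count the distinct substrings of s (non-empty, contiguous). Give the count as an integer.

rank | idx | suffix
   0 |   2 | aadb
   1 |   3 | adb
   2 |   5 | b
   3 |   1 | baadb
   4 |   0 | bbaadb
   5 |   4 | db

SA = [2, 3, 5, 1, 0, 4]
rank  pair      lcp
   1  s[2:],s[3:]  1  'a'
   2  s[3:],s[5:]  0  ''
   3  s[5:],s[1:]  1  'b'
   4  s[1:],s[0:]  1  'b'
   5  s[0:],s[4:]  0  ''

n(n+1)/2 = 6·7/2 = 21
Σ LCP = 0 + 1 + 0 + 1 + 1 + 0 = 3
distinct = 21 − 3 = 18

18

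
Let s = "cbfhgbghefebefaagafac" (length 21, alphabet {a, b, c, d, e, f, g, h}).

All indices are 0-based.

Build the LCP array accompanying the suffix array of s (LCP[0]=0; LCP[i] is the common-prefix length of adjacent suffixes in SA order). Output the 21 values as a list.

[0, 1, 1, 1, 0, 1, 1, 0, 1, 0, 1, 2, 0, 2, 1, 1, 0, 1, 1, 0, 1]

sorted suffixes:
  #0 SA[0]=14  'aagafac'
  #1 SA[1]=19  'ac'
  #2 SA[2]=17  'afac'
  #3 SA[3]=15  'agafac'
  #4 SA[4]=11  'befaagafac'
  #5 SA[5]=1  'bfhgbghefebefaagafac'
  #6 SA[6]=5  'bghefebefaagafac'
  #7 SA[7]=20  'c'
  #8 SA[8]=0  'cbfhgbghefebefaagafac'
  #9 SA[9]=10  'ebefaagafac'
  #10 SA[10]=12  'efaagafac'
  #11 SA[11]=8  'efebefaagafac'
  #12 SA[12]=13  'faagafac'
  #13 SA[13]=18  'fac'
  #14 SA[14]=9  'febefaagafac'
  #15 SA[15]=2  'fhgbghefebefaagafac'
  #16 SA[16]=16  'gafac'
  #17 SA[17]=4  'gbghefebefaagafac'
  #18 SA[18]=6  'ghefebefaagafac'
  #19 SA[19]=7  'hefebefaagafac'
  #20 SA[20]=3  'hgbghefebefaagafac'

SA = [14, 19, 17, 15, 11, 1, 5, 20, 0, 10, 12, 8, 13, 18, 9, 2, 16, 4, 6, 7, 3]
[i] adj suffixes → lcp
  [1] 14/19 → 1 ('a')
  [2] 19/17 → 1 ('a')
  [3] 17/15 → 1 ('a')
  [4] 15/11 → 0 ('')
  [5] 11/1 → 1 ('b')
  [6] 1/5 → 1 ('b')
  [7] 5/20 → 0 ('')
  [8] 20/0 → 1 ('c')
  [9] 0/10 → 0 ('')
  [10] 10/12 → 1 ('e')
  [11] 12/8 → 2 ('ef')
  [12] 8/13 → 0 ('')
  [13] 13/18 → 2 ('fa')
  [14] 18/9 → 1 ('f')
  [15] 9/2 → 1 ('f')
  [16] 2/16 → 0 ('')
  [17] 16/4 → 1 ('g')
  [18] 4/6 → 1 ('g')
  [19] 6/7 → 0 ('')
  [20] 7/3 → 1 ('h')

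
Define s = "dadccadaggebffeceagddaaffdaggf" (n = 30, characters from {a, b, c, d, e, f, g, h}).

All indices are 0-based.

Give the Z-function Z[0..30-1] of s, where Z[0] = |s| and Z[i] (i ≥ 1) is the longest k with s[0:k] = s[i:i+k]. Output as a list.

Z[0]=30
i=1: fresh scan; Z[1]=0
i=2: fresh scan; Z[2]=1 grow→box=[2,3)
i=3: fresh scan; Z[3]=0
i=4: fresh scan; Z[4]=0
i=5: fresh scan; Z[5]=0
i=6: fresh scan; Z[6]=2 grow→box=[6,8)
i=7: min(r-i=1, Z[1]=0)=0; Z[7]=0
i=8: fresh scan; Z[8]=0
i=9: fresh scan; Z[9]=0
i=10: fresh scan; Z[10]=0
i=11: fresh scan; Z[11]=0
i=12: fresh scan; Z[12]=0
i=13: fresh scan; Z[13]=0
i=14: fresh scan; Z[14]=0
i=15: fresh scan; Z[15]=0
i=16: fresh scan; Z[16]=0
i=17: fresh scan; Z[17]=0
i=18: fresh scan; Z[18]=0
i=19: fresh scan; Z[19]=1 grow→box=[19,20)
i=20: fresh scan; Z[20]=2 grow→box=[20,22)
i=21: min(r-i=1, Z[1]=0)=0; Z[21]=0
i=22: fresh scan; Z[22]=0
i=23: fresh scan; Z[23]=0
i=24: fresh scan; Z[24]=0
i=25: fresh scan; Z[25]=2 grow→box=[25,27)
i=26: min(r-i=1, Z[1]=0)=0; Z[26]=0
i=27: fresh scan; Z[27]=0
i=28: fresh scan; Z[28]=0
i=29: fresh scan; Z[29]=0

[30, 0, 1, 0, 0, 0, 2, 0, 0, 0, 0, 0, 0, 0, 0, 0, 0, 0, 0, 1, 2, 0, 0, 0, 0, 2, 0, 0, 0, 0]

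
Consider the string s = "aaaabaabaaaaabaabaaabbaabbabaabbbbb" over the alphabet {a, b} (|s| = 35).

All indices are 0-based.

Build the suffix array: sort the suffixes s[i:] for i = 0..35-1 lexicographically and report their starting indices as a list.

sorted suffixes:
  #0 SA[0]=8  'aaaaabaabaaabbaabbabaabbbbb'
  #1 SA[1]=0  'aaaabaabaaaaabaabaaabbaabbabaabbbbb'
  #2 SA[2]=9  'aaaabaabaaabbaabbabaabbbbb'
  #3 SA[3]=1  'aaabaabaaaaabaabaaabbaabbabaabbbbb'
  #4 SA[4]=10  'aaabaabaaabbaabbabaabbbbb'
  #5 SA[5]=17  'aaabbaabbabaabbbbb'
  #6 SA[6]=5  'aabaaaaabaabaaabbaabbabaabbbbb'
  #7 SA[7]=14  'aabaaabbaabbabaabbbbb'
  #8 SA[8]=2  'aabaabaaaaabaabaaabbaabbabaabbbbb'
  #9 SA[9]=11  'aabaabaaabbaabbabaabbbbb'
  #10 SA[10]=18  'aabbaabbabaabbbbb'
  #11 SA[11]=22  'aabbabaabbbbb'
  #12 SA[12]=28  'aabbbbb'
  #13 SA[13]=6  'abaaaaabaabaaabbaabbabaabbbbb'
  #14 SA[14]=15  'abaaabbaabbabaabbbbb'
  #15 SA[15]=3  'abaabaaaaabaabaaabbaabbabaabbbbb'
  #16 SA[16]=12  'abaabaaabbaabbabaabbbbb'
  #17 SA[17]=26  'abaabbbbb'
  #18 SA[18]=19  'abbaabbabaabbbbb'
  #19 SA[19]=23  'abbabaabbbbb'
  #20 SA[20]=29  'abbbbb'
  #21 SA[21]=34  'b'
  #22 SA[22]=7  'baaaaabaabaaabbaabbabaabbbbb'
  #23 SA[23]=16  'baaabbaabbabaabbbbb'
  #24 SA[24]=4  'baabaaaaabaabaaabbaabbabaabbbbb'
  #25 SA[25]=13  'baabaaabbaabbabaabbbbb'
  #26 SA[26]=21  'baabbabaabbbbb'
  #27 SA[27]=27  'baabbbbb'
  #28 SA[28]=25  'babaabbbbb'
  #29 SA[29]=33  'bb'
  #30 SA[30]=20  'bbaabbabaabbbbb'
  #31 SA[31]=24  'bbabaabbbbb'
  #32 SA[32]=32  'bbb'
  #33 SA[33]=31  'bbbb'
  #34 SA[34]=30  'bbbbb'

[8, 0, 9, 1, 10, 17, 5, 14, 2, 11, 18, 22, 28, 6, 15, 3, 12, 26, 19, 23, 29, 34, 7, 16, 4, 13, 21, 27, 25, 33, 20, 24, 32, 31, 30]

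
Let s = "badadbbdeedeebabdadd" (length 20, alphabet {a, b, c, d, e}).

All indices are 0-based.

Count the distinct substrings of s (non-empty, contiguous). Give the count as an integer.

rank | idx | suffix
   0 |  14 | abdadd
   1 |   1 | adadbbdeedeebabdadd
   2 |   3 | adbbdeedeebabdadd
   3 |  17 | add
   4 |  13 | babdadd
   5 |   0 | badadbbdeedeebabdadd
   6 |   5 | bbdeedeebabdadd
   7 |  15 | bdadd
   8 |   6 | bdeedeebabdadd
   9 |  19 | d
  10 |   2 | dadbbdeedeebabdadd
  11 |  16 | dadd
  12 |   4 | dbbdeedeebabdadd
  13 |  18 | dd
  14 |  10 | deebabdadd
  15 |   7 | deedeebabdadd
  16 |  12 | ebabdadd
  17 |   9 | edeebabdadd
  18 |  11 | eebabdadd
  19 |   8 | eedeebabdadd

SA = [14, 1, 3, 17, 13, 0, 5, 15, 6, 19, 2, 16, 4, 18, 10, 7, 12, 9, 11, 8]
[i] adj suffixes → lcp
  [1] 14/1 → 1 ('a')
  [2] 1/3 → 2 ('ad')
  [3] 3/17 → 2 ('ad')
  [4] 17/13 → 0 ('')
  [5] 13/0 → 2 ('ba')
  [6] 0/5 → 1 ('b')
  [7] 5/15 → 1 ('b')
  [8] 15/6 → 2 ('bd')
  [9] 6/19 → 0 ('')
  [10] 19/2 → 1 ('d')
  [11] 2/16 → 3 ('dad')
  [12] 16/4 → 1 ('d')
  [13] 4/18 → 1 ('d')
  [14] 18/10 → 1 ('d')
  [15] 10/7 → 3 ('dee')
  [16] 7/12 → 0 ('')
  [17] 12/9 → 1 ('e')
  [18] 9/11 → 1 ('e')
  [19] 11/8 → 2 ('ee')

n(n+1)/2 = 20·21/2 = 210
Σ LCP = 0 + 1 + 2 + 2 + 0 + 2 + 1 + 1 + 2 + 0 + 1 + 3 + 1 + 1 + 1 + 3 + 0 + 1 + 1 + 2 = 25
distinct = 210 − 25 = 185

185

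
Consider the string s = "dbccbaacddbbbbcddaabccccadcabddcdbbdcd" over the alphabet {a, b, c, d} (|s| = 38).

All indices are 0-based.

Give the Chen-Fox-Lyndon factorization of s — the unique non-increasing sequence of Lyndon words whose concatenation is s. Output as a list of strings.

["d", "bcc", "b", "aacddbbbbcdd", "aabccccadcabddcdbbdcd"]

emit factor 1: 'd' (i=0, period=1)
emit factor 2: 'bcc' (i=1, period=3)
emit factor 3: 'b' (i=4, period=1)
emit factor 4: 'aacddbbbbcdd' (i=5, period=12)
emit factor 5: 'aabccccadcabddcdbbdcd' (i=17, period=21)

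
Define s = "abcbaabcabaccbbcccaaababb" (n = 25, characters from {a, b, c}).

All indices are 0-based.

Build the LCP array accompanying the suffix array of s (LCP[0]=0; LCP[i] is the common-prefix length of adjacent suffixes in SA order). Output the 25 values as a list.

[0, 2, 3, 1, 3, 2, 2, 3, 1, 0, 1, 2, 2, 1, 2, 1, 2, 2, 0, 2, 1, 2, 1, 2, 2]

rank | idx | suffix
   0 |  18 | aaababb
   1 |  19 | aababb
   2 |   4 | aabcabaccbbcccaaababb
   3 |  20 | ababb
   4 |   8 | abaccbbcccaaababb
   5 |  22 | abb
   6 |   5 | abcabaccbbcccaaababb
   7 |   0 | abcbaabcabaccbbcccaaababb
   8 |  10 | accbbcccaaababb
   9 |  24 | b
  10 |   3 | baabcabaccbbcccaaababb
  11 |  21 | babb
  12 |   9 | baccbbcccaaababb
  13 |  23 | bb
  14 |  13 | bbcccaaababb
  15 |   6 | bcabaccbbcccaaababb
  16 |   1 | bcbaabcabaccbbcccaaababb
  17 |  14 | bcccaaababb
  18 |  17 | caaababb
  19 |   7 | cabaccbbcccaaababb
  20 |   2 | cbaabcabaccbbcccaaababb
  21 |  12 | cbbcccaaababb
  22 |  16 | ccaaababb
  23 |  11 | ccbbcccaaababb
  24 |  15 | cccaaababb

SA = [18, 19, 4, 20, 8, 22, 5, 0, 10, 24, 3, 21, 9, 23, 13, 6, 1, 14, 17, 7, 2, 12, 16, 11, 15]
[i] adj suffixes → lcp
  [1] 18/19 → 2 ('aa')
  [2] 19/4 → 3 ('aab')
  [3] 4/20 → 1 ('a')
  [4] 20/8 → 3 ('aba')
  [5] 8/22 → 2 ('ab')
  [6] 22/5 → 2 ('ab')
  [7] 5/0 → 3 ('abc')
  [8] 0/10 → 1 ('a')
  [9] 10/24 → 0 ('')
  [10] 24/3 → 1 ('b')
  [11] 3/21 → 2 ('ba')
  [12] 21/9 → 2 ('ba')
  [13] 9/23 → 1 ('b')
  [14] 23/13 → 2 ('bb')
  [15] 13/6 → 1 ('b')
  [16] 6/1 → 2 ('bc')
  [17] 1/14 → 2 ('bc')
  [18] 14/17 → 0 ('')
  [19] 17/7 → 2 ('ca')
  [20] 7/2 → 1 ('c')
  [21] 2/12 → 2 ('cb')
  [22] 12/16 → 1 ('c')
  [23] 16/11 → 2 ('cc')
  [24] 11/15 → 2 ('cc')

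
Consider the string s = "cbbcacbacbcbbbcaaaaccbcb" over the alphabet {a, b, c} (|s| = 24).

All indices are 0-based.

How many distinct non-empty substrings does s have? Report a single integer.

rank→(start, suffix):
  0 → (15, 'aaaaccbcb')
  1 → (16, 'aaaccbcb')
  2 → (17, 'aaccbcb')
  3 → (4, 'acbacbcbbbcaaaaccbcb')
  4 → (7, 'acbcbbbcaaaaccbcb')
  5 → (18, 'accbcb')
  6 → (23, 'b')
  7 → (6, 'bacbcbbbcaaaaccbcb')
  8 → (11, 'bbbcaaaaccbcb')
  9 → (12, 'bbcaaaaccbcb')
  10 → (1, 'bbcacbacbcbbbcaaaaccbcb')
  11 → (13, 'bcaaaaccbcb')
  12 → (2, 'bcacbacbcbbbcaaaaccbcb')
  13 → (21, 'bcb')
  14 → (9, 'bcbbbcaaaaccbcb')
  15 → (14, 'caaaaccbcb')
  16 → (3, 'cacbacbcbbbcaaaaccbcb')
  17 → (22, 'cb')
  18 → (5, 'cbacbcbbbcaaaaccbcb')
  19 → (10, 'cbbbcaaaaccbcb')
  20 → (0, 'cbbcacbacbcbbbcaaaaccbcb')
  21 → (20, 'cbcb')
  22 → (8, 'cbcbbbcaaaaccbcb')
  23 → (19, 'ccbcb')

SA = [15, 16, 17, 4, 7, 18, 23, 6, 11, 12, 1, 13, 2, 21, 9, 14, 3, 22, 5, 10, 0, 20, 8, 19]
[i] adj suffixes → lcp
  [1] 15/16 → 3 ('aaa')
  [2] 16/17 → 2 ('aa')
  [3] 17/4 → 1 ('a')
  [4] 4/7 → 3 ('acb')
  [5] 7/18 → 2 ('ac')
  [6] 18/23 → 0 ('')
  [7] 23/6 → 1 ('b')
  [8] 6/11 → 1 ('b')
  [9] 11/12 → 2 ('bb')
  [10] 12/1 → 4 ('bbca')
  [11] 1/13 → 1 ('b')
  [12] 13/2 → 3 ('bca')
  [13] 2/21 → 2 ('bc')
  [14] 21/9 → 3 ('bcb')
  [15] 9/14 → 0 ('')
  [16] 14/3 → 2 ('ca')
  [17] 3/22 → 1 ('c')
  [18] 22/5 → 2 ('cb')
  [19] 5/10 → 2 ('cb')
  [20] 10/0 → 3 ('cbb')
  [21] 0/20 → 2 ('cb')
  [22] 20/8 → 4 ('cbcb')
  [23] 8/19 → 1 ('c')

n(n+1)/2 = 24·25/2 = 300
Σ LCP = 0 + 3 + 2 + 1 + 3 + 2 + 0 + 1 + 1 + 2 + 4 + 1 + 3 + 2 + 3 + 0 + 2 + 1 + 2 + 2 + 3 + 2 + 4 + 1 = 45
distinct = 300 − 45 = 255

255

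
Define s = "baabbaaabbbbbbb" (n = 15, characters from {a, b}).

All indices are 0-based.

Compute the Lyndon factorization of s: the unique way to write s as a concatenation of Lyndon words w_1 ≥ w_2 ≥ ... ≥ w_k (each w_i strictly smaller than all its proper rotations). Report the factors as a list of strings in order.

["b", "aabb", "aaabbbbbbb"]

emit factor 1: 'b' (i=0, period=1)
emit factor 2: 'aabb' (i=1, period=4)
emit factor 3: 'aaabbbbbbb' (i=5, period=10)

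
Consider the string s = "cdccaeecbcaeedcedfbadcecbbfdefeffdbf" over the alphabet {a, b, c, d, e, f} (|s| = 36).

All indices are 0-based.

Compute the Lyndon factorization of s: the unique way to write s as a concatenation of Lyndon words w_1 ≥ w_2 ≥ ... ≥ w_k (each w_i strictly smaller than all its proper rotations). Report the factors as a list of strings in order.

emit factor 1: 'cd' (i=0, period=2)
emit factor 2: 'c' (i=2, period=1)
emit factor 3: 'c' (i=3, period=1)
emit factor 4: 'aeecbcaeedcedfb' (i=4, period=15)
emit factor 5: 'adcecbbfdefeffdbf' (i=19, period=17)

["cd", "c", "c", "aeecbcaeedcedfb", "adcecbbfdefeffdbf"]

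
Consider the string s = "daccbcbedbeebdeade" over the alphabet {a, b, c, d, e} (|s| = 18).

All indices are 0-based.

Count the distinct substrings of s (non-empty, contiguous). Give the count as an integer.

rank→(start, suffix):
  0 → (1, 'accbcbedbeebdeade')
  1 → (15, 'ade')
  2 → (4, 'bcbedbeebdeade')
  3 → (12, 'bdeade')
  4 → (6, 'bedbeebdeade')
  5 → (9, 'beebdeade')
  6 → (3, 'cbcbedbeebdeade')
  7 → (5, 'cbedbeebdeade')
  8 → (2, 'ccbcbedbeebdeade')
  9 → (0, 'daccbcbedbeebdeade')
  10 → (8, 'dbeebdeade')
  11 → (16, 'de')
  12 → (13, 'deade')
  13 → (17, 'e')
  14 → (14, 'eade')
  15 → (11, 'ebdeade')
  16 → (7, 'edbeebdeade')
  17 → (10, 'eebdeade')

SA = [1, 15, 4, 12, 6, 9, 3, 5, 2, 0, 8, 16, 13, 17, 14, 11, 7, 10]
rank  pair      lcp
   1  s[1:],s[15:]  1  'a'
   2  s[15:],s[4:]  0  ''
   3  s[4:],s[12:]  1  'b'
   4  s[12:],s[6:]  1  'b'
   5  s[6:],s[9:]  2  'be'
   6  s[9:],s[3:]  0  ''
   7  s[3:],s[5:]  2  'cb'
   8  s[5:],s[2:]  1  'c'
   9  s[2:],s[0:]  0  ''
  10  s[0:],s[8:]  1  'd'
  11  s[8:],s[16:]  1  'd'
  12  s[16:],s[13:]  2  'de'
  13  s[13:],s[17:]  0  ''
  14  s[17:],s[14:]  1  'e'
  15  s[14:],s[11:]  1  'e'
  16  s[11:],s[7:]  1  'e'
  17  s[7:],s[10:]  1  'e'

n(n+1)/2 = 18·19/2 = 171
Σ LCP = 0 + 1 + 0 + 1 + 1 + 2 + 0 + 2 + 1 + 0 + 1 + 1 + 2 + 0 + 1 + 1 + 1 + 1 = 16
distinct = 171 − 16 = 155

155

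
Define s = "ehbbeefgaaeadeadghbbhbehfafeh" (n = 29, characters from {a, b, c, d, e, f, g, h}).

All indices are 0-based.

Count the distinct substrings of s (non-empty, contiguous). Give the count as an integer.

403

rank | idx | suffix
   0 |   8 | aaeadeadghbbhbehfafeh
   1 |  11 | adeadghbbhbehfafeh
   2 |  14 | adghbbhbehfafeh
   3 |   9 | aeadeadghbbhbehfafeh
   4 |  25 | afeh
   5 |   2 | bbeefgaaeadeadghbbhbehfafeh
   6 |  18 | bbhbehfafeh
   7 |   3 | beefgaaeadeadghbbhbehfafeh
   8 |  21 | behfafeh
   9 |  19 | bhbehfafeh
  10 |  12 | deadghbbhbehfafeh
  11 |  15 | dghbbhbehfafeh
  12 |  10 | eadeadghbbhbehfafeh
  13 |  13 | eadghbbhbehfafeh
  14 |   4 | eefgaaeadeadghbbhbehfafeh
  15 |   5 | efgaaeadeadghbbhbehfafeh
  16 |  27 | eh
  17 |   0 | ehbbeefgaaeadeadghbbhbehfafeh
  18 |  22 | ehfafeh
  19 |  24 | fafeh
  20 |  26 | feh
  21 |   6 | fgaaeadeadghbbhbehfafeh
  22 |   7 | gaaeadeadghbbhbehfafeh
  23 |  16 | ghbbhbehfafeh
  24 |  28 | h
  25 |   1 | hbbeefgaaeadeadghbbhbehfafeh
  26 |  17 | hbbhbehfafeh
  27 |  20 | hbehfafeh
  28 |  23 | hfafeh

SA = [8, 11, 14, 9, 25, 2, 18, 3, 21, 19, 12, 15, 10, 13, 4, 5, 27, 0, 22, 24, 26, 6, 7, 16, 28, 1, 17, 20, 23]
i: (SA[i-1],SA[i]) lcp shared
  1: (8,11) 1 'a'
  2: (11,14) 2 'ad'
  3: (14,9) 1 'a'
  4: (9,25) 1 'a'
  5: (25,2) 0 ''
  6: (2,18) 2 'bb'
  7: (18,3) 1 'b'
  8: (3,21) 2 'be'
  9: (21,19) 1 'b'
  10: (19,12) 0 ''
  11: (12,15) 1 'd'
  12: (15,10) 0 ''
  13: (10,13) 3 'ead'
  14: (13,4) 1 'e'
  15: (4,5) 1 'e'
  16: (5,27) 1 'e'
  17: (27,0) 2 'eh'
  18: (0,22) 2 'eh'
  19: (22,24) 0 ''
  20: (24,26) 1 'f'
  21: (26,6) 1 'f'
  22: (6,7) 0 ''
  23: (7,16) 1 'g'
  24: (16,28) 0 ''
  25: (28,1) 1 'h'
  26: (1,17) 3 'hbb'
  27: (17,20) 2 'hb'
  28: (20,23) 1 'h'

n(n+1)/2 = 29·30/2 = 435
Σ LCP = 0 + 1 + 2 + 1 + 1 + 0 + 2 + 1 + 2 + 1 + 0 + 1 + 0 + 3 + 1 + 1 + 1 + 2 + 2 + 0 + 1 + 1 + 0 + 1 + 0 + 1 + 3 + 2 + 1 = 32
distinct = 435 − 32 = 403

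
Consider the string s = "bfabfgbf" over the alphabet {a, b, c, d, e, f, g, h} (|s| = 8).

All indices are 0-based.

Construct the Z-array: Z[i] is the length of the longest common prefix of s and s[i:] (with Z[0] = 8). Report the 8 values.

Z[0]=8
i=1: fresh scan; Z[1]=0
i=2: fresh scan; Z[2]=0
i=3: fresh scan; Z[3]=2 scan→box=[3,5)
i=4: min(r-i=1, Z[1]=0)=0; Z[4]=0
i=5: fresh scan; Z[5]=0
i=6: fresh scan; Z[6]=2 scan→box=[6,8)
i=7: min(r-i=1, Z[1]=0)=0; Z[7]=0

[8, 0, 0, 2, 0, 0, 2, 0]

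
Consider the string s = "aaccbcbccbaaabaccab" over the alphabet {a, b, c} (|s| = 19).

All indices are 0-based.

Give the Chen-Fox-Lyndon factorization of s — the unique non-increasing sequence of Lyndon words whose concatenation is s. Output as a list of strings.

["aaccbcbccb", "aaabaccab"]

emit factor 1: 'aaccbcbccb' (i=0, period=10)
emit factor 2: 'aaabaccab' (i=10, period=9)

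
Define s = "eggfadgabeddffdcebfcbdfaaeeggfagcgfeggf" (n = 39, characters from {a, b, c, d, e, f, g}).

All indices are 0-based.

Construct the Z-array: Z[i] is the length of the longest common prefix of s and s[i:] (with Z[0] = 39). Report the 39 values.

Z[0]=39
i=1: fresh scan; Z[1]=0
i=2: fresh scan; Z[2]=0
i=3: fresh scan; Z[3]=0
i=4: fresh scan; Z[4]=0
i=5: fresh scan; Z[5]=0
i=6: fresh scan; Z[6]=0
i=7: fresh scan; Z[7]=0
i=8: fresh scan; Z[8]=0
i=9: fresh scan; Z[9]=1 scan→box=[9,10)
i=10: fresh scan; Z[10]=0
i=11: fresh scan; Z[11]=0
i=12: fresh scan; Z[12]=0
i=13: fresh scan; Z[13]=0
i=14: fresh scan; Z[14]=0
i=15: fresh scan; Z[15]=0
i=16: fresh scan; Z[16]=1 scan→box=[16,17)
i=17: fresh scan; Z[17]=0
i=18: fresh scan; Z[18]=0
i=19: fresh scan; Z[19]=0
i=20: fresh scan; Z[20]=0
i=21: fresh scan; Z[21]=0
i=22: fresh scan; Z[22]=0
i=23: fresh scan; Z[23]=0
i=24: fresh scan; Z[24]=0
i=25: fresh scan; Z[25]=1 scan→box=[25,26)
i=26: fresh scan; Z[26]=5 scan→box=[26,31)
i=27: min(r-i=4, Z[1]=0)=0; Z[27]=0
i=28: min(r-i=3, Z[2]=0)=0; Z[28]=0
i=29: min(r-i=2, Z[3]=0)=0; Z[29]=0
i=30: min(r-i=1, Z[4]=0)=0; Z[30]=0
i=31: fresh scan; Z[31]=0
i=32: fresh scan; Z[32]=0
i=33: fresh scan; Z[33]=0
i=34: fresh scan; Z[34]=0
i=35: fresh scan; Z[35]=4 scan→box=[35,39)
i=36: min(r-i=3, Z[1]=0)=0; Z[36]=0
i=37: min(r-i=2, Z[2]=0)=0; Z[37]=0
i=38: min(r-i=1, Z[3]=0)=0; Z[38]=0

[39, 0, 0, 0, 0, 0, 0, 0, 0, 1, 0, 0, 0, 0, 0, 0, 1, 0, 0, 0, 0, 0, 0, 0, 0, 1, 5, 0, 0, 0, 0, 0, 0, 0, 0, 4, 0, 0, 0]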